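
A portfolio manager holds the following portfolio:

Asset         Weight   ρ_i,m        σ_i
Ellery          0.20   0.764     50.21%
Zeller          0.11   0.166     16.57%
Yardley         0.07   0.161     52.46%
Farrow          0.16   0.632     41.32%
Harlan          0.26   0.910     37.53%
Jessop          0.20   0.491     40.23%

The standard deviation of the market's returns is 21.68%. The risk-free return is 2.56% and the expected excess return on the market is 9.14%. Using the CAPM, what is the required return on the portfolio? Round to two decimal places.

β_Ellery = 0.764 × 50.21% / 21.68% = 1.7694
β_Zeller = 0.166 × 16.57% / 21.68% = 0.1269
β_Yardley = 0.161 × 52.46% / 21.68% = 0.3896
β_Farrow = 0.632 × 41.32% / 21.68% = 1.2045
β_Harlan = 0.910 × 37.53% / 21.68% = 1.5753
β_Jessop = 0.491 × 40.23% / 21.68% = 0.9111
β_P = Σ w_i β_i = 0.20×1.7694 + 0.11×0.1269 + 0.07×0.3896 + 0.16×1.2045 + 0.26×1.5753 + 0.20×0.9111 = 1.1796
E(R_P) = R_f + β_P × MRP = 2.56% + 1.1796 × 9.14% = 13.34%

13.34%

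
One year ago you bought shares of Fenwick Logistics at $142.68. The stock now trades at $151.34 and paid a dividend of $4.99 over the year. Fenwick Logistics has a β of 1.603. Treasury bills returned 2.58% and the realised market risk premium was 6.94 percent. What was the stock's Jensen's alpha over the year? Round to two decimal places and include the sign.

-4.14%

Realised HPR = (P1 + D1 − P0) / P0 = (151.34 + 4.99 − 142.68) / 142.68 = 13.65 / 142.68 = 9.5669%
CAPM required = R_f + β·MRP = 2.58% + 1.603 × 6.94% = 13.70482%
α = realised − required = 9.5669% − 13.70482% = -4.14%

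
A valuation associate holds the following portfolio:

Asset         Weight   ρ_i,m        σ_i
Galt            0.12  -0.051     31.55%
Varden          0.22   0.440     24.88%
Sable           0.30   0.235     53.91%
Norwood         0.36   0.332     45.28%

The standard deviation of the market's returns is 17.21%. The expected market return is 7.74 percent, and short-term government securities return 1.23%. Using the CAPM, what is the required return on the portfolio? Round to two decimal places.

5.55%

β_Galt = -0.051 × 31.55% / 17.21% = -0.0935
β_Varden = 0.440 × 24.88% / 17.21% = 0.6361
β_Sable = 0.235 × 53.91% / 17.21% = 0.7361
β_Norwood = 0.332 × 45.28% / 17.21% = 0.8735
β_P = Σ w_i β_i = 0.12×-0.0935 + 0.22×0.6361 + 0.30×0.7361 + 0.36×0.8735 = 0.6640
MRP = 7.74% − 1.23% = 6.51%
E(R_P) = R_f + β_P × MRP = 1.23% + 0.6640 × 6.51% = 5.55%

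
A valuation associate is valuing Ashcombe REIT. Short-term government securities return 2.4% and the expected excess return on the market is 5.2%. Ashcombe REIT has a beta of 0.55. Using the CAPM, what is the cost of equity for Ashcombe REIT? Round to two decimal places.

E(R) = R_f + β × MRP = 2.4% + 0.55 × 5.2% = 5.26%

5.26%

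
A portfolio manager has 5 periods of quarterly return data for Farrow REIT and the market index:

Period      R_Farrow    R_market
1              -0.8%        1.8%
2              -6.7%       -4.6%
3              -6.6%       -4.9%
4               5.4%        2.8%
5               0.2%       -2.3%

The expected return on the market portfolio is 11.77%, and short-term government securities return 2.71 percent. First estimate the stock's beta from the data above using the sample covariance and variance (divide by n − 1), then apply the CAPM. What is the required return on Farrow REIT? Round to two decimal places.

14.07%

Mean R_i = (-0.8 − 6.7 − 6.6 + 5.4 + 0.2) / 5 = -1.7000%
Mean R_m = (1.8 − 4.6 − 4.9 + 2.8 − 2.3) / 5 = -1.4400%
Σ(R_i − R̄_i)(R_m − R̄_m) = 64.1400  ⇒  Cov = 64.1400 / 4 = 16.0350
Σ(R_m − R̄_m)² = 51.1720  ⇒  Var(R_m) = 51.1720 / 4 = 12.7930
β = Cov / Var(R_m) = 16.0350 / 12.7930 = 1.2534
MRP = 11.77% − 2.71% = 9.06%
E(R) = R_f + β × MRP = 2.71% + 1.2534 × 9.06% = 14.07%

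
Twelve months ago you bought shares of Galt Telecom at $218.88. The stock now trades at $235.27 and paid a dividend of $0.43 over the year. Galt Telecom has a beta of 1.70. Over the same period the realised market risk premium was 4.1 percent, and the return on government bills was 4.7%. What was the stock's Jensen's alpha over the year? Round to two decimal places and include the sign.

-3.99%

Realised HPR = (P1 + D1 − P0) / P0 = (235.27 + 0.43 − 218.88) / 218.88 = 16.82 / 218.88 = 7.6846%
CAPM required = R_f + β·MRP = 4.7% + 1.70 × 4.1% = 11.6700%
α = realised − required = 7.6846% − 11.6700% = -3.99%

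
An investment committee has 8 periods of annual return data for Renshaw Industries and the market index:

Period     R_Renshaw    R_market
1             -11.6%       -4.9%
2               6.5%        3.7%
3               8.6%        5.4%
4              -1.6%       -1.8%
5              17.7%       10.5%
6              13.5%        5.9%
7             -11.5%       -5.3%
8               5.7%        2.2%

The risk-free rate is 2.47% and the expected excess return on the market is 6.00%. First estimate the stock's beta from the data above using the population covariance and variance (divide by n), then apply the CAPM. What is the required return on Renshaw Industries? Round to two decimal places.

Mean R_i = (-11.6 + 6.5 + 8.6 − 1.6 + 17.7 + 13.5 − 11.5 + 5.7) / 8 = 3.4125%
Mean R_m = (-4.9 + 3.7 + 5.4 − 1.8 + 10.5 + 5.9 − 5.3 + 2.2) / 8 = 1.9625%
Σ(R_i − R̄_i)(R_m − R̄_m) = 415.6238  ⇒  Cov = 415.6238 / 8 = 51.9530
Σ(R_m − R̄_m)² = 217.2788  ⇒  Var(R_m) = 217.2788 / 8 = 27.1599
β = Cov / Var(R_m) = 51.9530 / 27.1599 = 1.9129
E(R) = R_f + β × MRP = 2.47% + 1.9129 × 6.00% = 13.95%

13.95%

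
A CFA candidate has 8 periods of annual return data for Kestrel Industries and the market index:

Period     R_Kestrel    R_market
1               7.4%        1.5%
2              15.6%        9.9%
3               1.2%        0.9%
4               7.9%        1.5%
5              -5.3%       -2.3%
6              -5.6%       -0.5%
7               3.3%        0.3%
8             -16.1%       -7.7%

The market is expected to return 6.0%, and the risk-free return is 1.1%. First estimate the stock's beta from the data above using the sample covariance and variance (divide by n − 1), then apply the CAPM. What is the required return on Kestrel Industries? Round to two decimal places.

10.35%

Mean R_i = (7.4 + 15.6 + 1.2 + 7.9 − 5.3 − 5.6 + 3.3 − 16.1) / 8 = 1.0500%
Mean R_m = (1.5 + 9.9 + 0.9 + 1.5 − 2.3 − 0.5 + 0.3 − 7.7) / 8 = 0.4500%
Σ(R_i − R̄_i)(R_m − R̄_m) = 314.6400  ⇒  Cov = 314.6400 / 7 = 44.9486
Σ(R_m − R̄_m)² = 166.6200  ⇒  Var(R_m) = 166.6200 / 7 = 23.8029
β = Cov / Var(R_m) = 44.9486 / 23.8029 = 1.8884
MRP = 6.0% − 1.1% = 4.90%
E(R) = R_f + β × MRP = 1.1% + 1.8884 × 4.9% = 10.35%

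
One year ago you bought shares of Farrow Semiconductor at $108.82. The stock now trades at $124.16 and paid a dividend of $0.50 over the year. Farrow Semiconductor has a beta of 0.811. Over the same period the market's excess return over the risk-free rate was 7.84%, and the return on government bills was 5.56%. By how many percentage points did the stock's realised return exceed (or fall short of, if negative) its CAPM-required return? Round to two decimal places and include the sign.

Realised HPR = (P1 + D1 − P0) / P0 = (124.16 + 0.50 − 108.82) / 108.82 = 15.84 / 108.82 = 14.5561%
CAPM required = R_f + β·MRP = 5.56% + 0.811 × 7.84% = 11.91824%
α = realised − required = 14.5561% − 11.91824% = +2.64%

+2.64%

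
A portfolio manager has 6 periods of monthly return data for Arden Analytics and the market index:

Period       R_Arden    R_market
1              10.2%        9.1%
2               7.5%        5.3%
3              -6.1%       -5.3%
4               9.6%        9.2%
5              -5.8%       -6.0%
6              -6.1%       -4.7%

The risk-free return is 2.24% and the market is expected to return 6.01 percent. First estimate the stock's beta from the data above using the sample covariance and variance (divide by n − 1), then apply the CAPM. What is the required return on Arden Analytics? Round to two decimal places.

Mean R_i = (10.2 + 7.5 − 6.1 + 9.6 − 5.8 − 6.1) / 6 = 1.5500%
Mean R_m = (9.1 + 5.3 − 5.3 + 9.2 − 6.0 − 4.7) / 6 = 1.2667%
Σ(R_i − R̄_i)(R_m − R̄_m) = 304.9100  ⇒  Cov = 304.9100 / 5 = 60.9820
Σ(R_m − R̄_m)² = 272.0933  ⇒  Var(R_m) = 272.0933 / 5 = 54.4187
β = Cov / Var(R_m) = 60.9820 / 54.4187 = 1.1206
MRP = 6.01% − 2.24% = 3.77%
E(R) = R_f + β × MRP = 2.24% + 1.1206 × 3.77% = 6.46%

6.46%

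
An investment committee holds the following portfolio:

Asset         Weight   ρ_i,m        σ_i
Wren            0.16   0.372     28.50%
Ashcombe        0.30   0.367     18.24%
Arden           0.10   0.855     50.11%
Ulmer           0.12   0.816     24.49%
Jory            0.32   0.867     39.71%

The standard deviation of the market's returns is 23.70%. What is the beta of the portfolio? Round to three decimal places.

β_Wren = 0.372 × 28.50% / 23.70% = 0.4473
β_Ashcombe = 0.367 × 18.24% / 23.70% = 0.2825
β_Arden = 0.855 × 50.11% / 23.70% = 1.8078
β_Ulmer = 0.816 × 24.49% / 23.70% = 0.8432
β_Jory = 0.867 × 39.71% / 23.70% = 1.4527
β_P = Σ w_i β_i = 0.16×0.4473 + 0.30×0.2825 + 0.10×1.8078 + 0.12×0.8432 + 0.32×1.4527 = 0.9031

0.903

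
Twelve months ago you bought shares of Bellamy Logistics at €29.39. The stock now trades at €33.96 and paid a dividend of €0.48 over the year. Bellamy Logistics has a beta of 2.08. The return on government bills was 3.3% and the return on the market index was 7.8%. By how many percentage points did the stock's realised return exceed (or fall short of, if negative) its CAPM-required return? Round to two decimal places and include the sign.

+4.52%

Realised HPR = (P1 + D1 − P0) / P0 = (33.96 + 0.48 − 29.39) / 29.39 = 5.05 / 29.39 = 17.1827%
MRP = 7.8% − 3.3% = 4.50%
CAPM required = R_f + β·MRP = 3.3% + 2.08 × 4.5% = 12.6600%
α = realised − required = 17.1827% − 12.6600% = +4.52%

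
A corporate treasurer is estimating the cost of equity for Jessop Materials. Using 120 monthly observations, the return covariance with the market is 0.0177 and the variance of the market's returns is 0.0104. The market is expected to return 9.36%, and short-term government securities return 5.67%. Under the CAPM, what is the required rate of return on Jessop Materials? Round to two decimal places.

11.95%

β = Cov(R_i, R_m) / Var(R_m) = 0.0177 / 0.0104 = 1.7019
MRP = 9.36% − 5.67% = 3.69%
E(R) = R_f + β × MRP = 5.67% + 1.7019 × 3.69% = 11.95%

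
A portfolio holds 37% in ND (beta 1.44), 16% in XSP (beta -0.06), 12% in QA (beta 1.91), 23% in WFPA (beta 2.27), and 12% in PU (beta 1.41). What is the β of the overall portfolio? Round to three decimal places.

β_P = Σ w_i β_i = 0.37×1.44 + 0.16×-0.06 + 0.12×1.91 + 0.23×2.27 + 0.12×1.41 = 1.4437

1.444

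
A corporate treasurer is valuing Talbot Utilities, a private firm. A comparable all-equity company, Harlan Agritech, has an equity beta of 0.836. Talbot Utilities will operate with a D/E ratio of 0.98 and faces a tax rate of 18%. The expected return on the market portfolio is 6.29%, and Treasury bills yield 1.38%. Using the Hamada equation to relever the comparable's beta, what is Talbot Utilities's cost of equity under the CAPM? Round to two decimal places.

8.78%

β_L = β_U × [1 + (1 − t)(D/E)] = 0.836 × [1 + (1 − 0.18) × 0.98]
    = 0.836 × [1 + 0.82 × 0.98] = 0.836 × 1.8036 = 1.5078
MRP = 6.29% − 1.38% = 4.91%
E(R) = R_f + β_L × MRP = 1.38% + 1.5078 × 4.91% = 8.78%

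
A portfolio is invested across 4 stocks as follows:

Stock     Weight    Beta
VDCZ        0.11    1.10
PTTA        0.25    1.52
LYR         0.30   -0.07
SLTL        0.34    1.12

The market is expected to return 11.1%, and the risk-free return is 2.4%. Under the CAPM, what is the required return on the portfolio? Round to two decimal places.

9.89%

β_P = Σ w_i β_i = 0.11×1.10 + 0.25×1.52 + 0.30×-0.07 + 0.34×1.12 = 0.8608
MRP = 11.1% − 2.4% = 8.70%
E(R_P) = R_f + β_P × MRP = 2.4% + 0.8608 × 8.7% = 9.89%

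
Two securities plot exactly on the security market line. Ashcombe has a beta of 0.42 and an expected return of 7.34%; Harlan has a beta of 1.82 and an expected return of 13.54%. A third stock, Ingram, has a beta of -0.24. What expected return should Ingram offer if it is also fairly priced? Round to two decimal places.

MRP (SML slope) = (13.54% − 7.34%) / (1.82 − 0.42) = 6.20% / 1.40 = 4.4286%
R_f (intercept) = 7.34% − 0.42 × 4.4286% = 5.4800%
E(R_Ingram) = R_f + β × MRP = 5.4800% + -0.24 × 4.4286% = 4.42%

4.42%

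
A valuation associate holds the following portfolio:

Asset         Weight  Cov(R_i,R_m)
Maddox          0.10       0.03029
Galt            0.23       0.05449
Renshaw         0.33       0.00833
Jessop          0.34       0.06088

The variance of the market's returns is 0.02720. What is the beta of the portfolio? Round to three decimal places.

β_Maddox = 0.03029 / 0.02720 = 1.1136
β_Galt = 0.05449 / 0.02720 = 2.0033
β_Renshaw = 0.00833 / 0.02720 = 0.3063
β_Jessop = 0.06088 / 0.02720 = 2.2382
β_P = Σ w_i β_i = 0.10×1.1136 + 0.23×2.0033 + 0.33×0.3063 + 0.34×2.2382 = 1.4342

1.434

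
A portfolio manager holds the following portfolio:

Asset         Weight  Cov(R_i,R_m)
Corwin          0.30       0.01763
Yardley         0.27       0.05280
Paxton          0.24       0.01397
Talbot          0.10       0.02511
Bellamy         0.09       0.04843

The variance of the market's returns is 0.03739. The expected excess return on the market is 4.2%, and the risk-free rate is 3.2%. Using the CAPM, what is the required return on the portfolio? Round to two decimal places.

β_Corwin = 0.01763 / 0.03739 = 0.4715
β_Yardley = 0.05280 / 0.03739 = 1.4121
β_Paxton = 0.01397 / 0.03739 = 0.3736
β_Talbot = 0.02511 / 0.03739 = 0.6716
β_Bellamy = 0.04843 / 0.03739 = 1.2953
β_P = Σ w_i β_i = 0.30×0.4715 + 0.27×1.4121 + 0.24×0.3736 + 0.10×0.6716 + 0.09×1.2953 = 0.7961
E(R_P) = R_f + β_P × MRP = 3.2% + 0.7961 × 4.2% = 6.54%

6.54%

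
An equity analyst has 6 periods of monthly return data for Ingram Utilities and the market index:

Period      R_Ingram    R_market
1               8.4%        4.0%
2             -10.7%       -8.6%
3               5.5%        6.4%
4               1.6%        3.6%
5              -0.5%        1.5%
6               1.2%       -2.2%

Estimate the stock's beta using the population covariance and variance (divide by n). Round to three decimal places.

1.079

Mean R_i = (8.4 − 10.7 + 5.5 + 1.6 − 0.5 + 1.2) / 6 = 0.9167%
Mean R_m = (4.0 − 8.6 + 6.4 + 3.6 + 1.5 − 2.2) / 6 = 0.7833%
Σ(R_i − R̄_i)(R_m − R̄_m) = 158.8817  ⇒  Cov = 158.8817 / 6 = 26.4803
Σ(R_m − R̄_m)² = 147.2883  ⇒  Var(R_m) = 147.2883 / 6 = 24.5481
β = Cov / Var(R_m) = 26.4803 / 24.5481 = 1.0787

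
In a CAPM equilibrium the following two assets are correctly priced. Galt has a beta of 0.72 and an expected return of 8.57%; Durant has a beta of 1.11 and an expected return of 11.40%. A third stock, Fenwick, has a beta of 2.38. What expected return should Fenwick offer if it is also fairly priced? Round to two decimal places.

MRP (SML slope) = (11.40% − 8.57%) / (1.11 − 0.72) = 2.83% / 0.39 = 7.2564%
R_f (intercept) = 8.57% − 0.72 × 7.2564% = 3.3454%
E(R_Fenwick) = R_f + β × MRP = 3.3454% + 2.38 × 7.2564% = 20.62%

20.62%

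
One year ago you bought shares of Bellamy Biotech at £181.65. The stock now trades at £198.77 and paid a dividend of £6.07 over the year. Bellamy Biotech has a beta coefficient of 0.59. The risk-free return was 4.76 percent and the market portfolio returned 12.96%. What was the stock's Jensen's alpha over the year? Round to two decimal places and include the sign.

Realised HPR = (P1 + D1 − P0) / P0 = (198.77 + 6.07 − 181.65) / 181.65 = 23.19 / 181.65 = 12.7663%
MRP = 12.96% − 4.76% = 8.20%
CAPM required = R_f + β·MRP = 4.76% + 0.59 × 8.20% = 9.5980%
α = realised − required = 12.7663% − 9.5980% = +3.17%

+3.17%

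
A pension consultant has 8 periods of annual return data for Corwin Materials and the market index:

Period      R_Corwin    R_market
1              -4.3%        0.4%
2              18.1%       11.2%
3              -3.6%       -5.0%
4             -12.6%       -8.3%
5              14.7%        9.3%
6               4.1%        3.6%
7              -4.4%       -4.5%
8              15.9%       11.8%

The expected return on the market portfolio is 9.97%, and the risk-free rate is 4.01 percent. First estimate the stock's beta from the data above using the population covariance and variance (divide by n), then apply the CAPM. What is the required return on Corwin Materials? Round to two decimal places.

Mean R_i = (-4.3 + 18.1 − 3.6 − 12.6 + 14.7 + 4.1 − 4.4 + 15.9) / 8 = 3.4875%
Mean R_m = (0.4 + 11.2 − 5.0 − 8.3 + 9.3 + 3.6 − 4.5 + 11.8) / 8 = 2.3125%
Σ(R_i − R̄_i)(R_m − R̄_m) = 617.9513  ⇒  Cov = 617.9513 / 8 = 77.2439
Σ(R_m − R̄_m)² = 435.6488  ⇒  Var(R_m) = 435.6488 / 8 = 54.4561
β = Cov / Var(R_m) = 77.2439 / 54.4561 = 1.4185
MRP = 9.97% − 4.01% = 5.96%
E(R) = R_f + β × MRP = 4.01% + 1.4185 × 5.96% = 12.46%

12.46%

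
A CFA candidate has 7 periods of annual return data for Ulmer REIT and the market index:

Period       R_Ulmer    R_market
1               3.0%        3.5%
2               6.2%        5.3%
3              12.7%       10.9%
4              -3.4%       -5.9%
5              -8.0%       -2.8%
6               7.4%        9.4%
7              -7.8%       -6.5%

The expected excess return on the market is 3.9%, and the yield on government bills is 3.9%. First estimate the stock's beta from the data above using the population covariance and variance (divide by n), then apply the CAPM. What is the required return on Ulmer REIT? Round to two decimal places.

Mean R_i = (3.0 + 6.2 + 12.7 − 3.4 − 8.0 + 7.4 − 7.8) / 7 = 1.4429%
Mean R_m = (3.5 + 5.3 + 10.9 − 5.9 − 2.8 + 9.4 − 6.5) / 7 = 1.9857%
Σ(R_i − R̄_i)(R_m − R̄_m) = 324.4543  ⇒  Cov = 324.4543 / 7 = 46.3506
Σ(R_m − R̄_m)² = 304.8086  ⇒  Var(R_m) = 304.8086 / 7 = 43.5441
β = Cov / Var(R_m) = 46.3506 / 43.5441 = 1.0645
E(R) = R_f + β × MRP = 3.9% + 1.0645 × 3.9% = 8.05%

8.05%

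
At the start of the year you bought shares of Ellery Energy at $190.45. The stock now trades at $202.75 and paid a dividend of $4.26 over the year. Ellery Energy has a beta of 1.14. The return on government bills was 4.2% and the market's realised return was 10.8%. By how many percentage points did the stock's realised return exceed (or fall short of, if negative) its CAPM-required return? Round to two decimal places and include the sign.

-3.03%

Realised HPR = (P1 + D1 − P0) / P0 = (202.75 + 4.26 − 190.45) / 190.45 = 16.56 / 190.45 = 8.6952%
MRP = 10.8% − 4.2% = 6.60%
CAPM required = R_f + β·MRP = 4.2% + 1.14 × 6.6% = 11.7240%
α = realised − required = 8.6952% − 11.7240% = -3.03%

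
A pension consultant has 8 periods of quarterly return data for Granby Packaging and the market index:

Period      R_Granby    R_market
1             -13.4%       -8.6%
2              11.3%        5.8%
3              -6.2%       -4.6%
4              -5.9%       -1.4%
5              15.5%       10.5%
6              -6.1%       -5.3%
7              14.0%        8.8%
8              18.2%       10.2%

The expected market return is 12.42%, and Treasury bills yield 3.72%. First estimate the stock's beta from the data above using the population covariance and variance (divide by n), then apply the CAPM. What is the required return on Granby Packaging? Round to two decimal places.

Mean R_i = (-13.4 + 11.3 − 6.2 − 5.9 + 15.5 − 6.1 + 14.0 + 18.2) / 8 = 3.4250%
Mean R_m = (-8.6 + 5.8 − 4.6 − 1.4 + 10.5 − 5.3 + 8.8 + 10.2) / 8 = 1.9250%
Σ(R_i − R̄_i)(R_m − R̄_m) = 668.7350  ⇒  Cov = 668.7350 / 8 = 83.5919
Σ(R_m − R̄_m)² = 420.8950  ⇒  Var(R_m) = 420.8950 / 8 = 52.6119
β = Cov / Var(R_m) = 83.5919 / 52.6119 = 1.5888
MRP = 12.42% − 3.72% = 8.70%
E(R) = R_f + β × MRP = 3.72% + 1.5888 × 8.70% = 17.54%

17.54%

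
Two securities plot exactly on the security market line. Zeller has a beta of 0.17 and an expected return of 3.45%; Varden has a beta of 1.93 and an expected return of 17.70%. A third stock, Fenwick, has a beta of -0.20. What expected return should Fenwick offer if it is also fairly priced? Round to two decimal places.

MRP (SML slope) = (17.70% − 3.45%) / (1.93 − 0.17) = 14.25% / 1.76 = 8.0966%
R_f (intercept) = 3.45% − 0.17 × 8.0966% = 2.0736%
E(R_Fenwick) = R_f + β × MRP = 2.0736% + -0.20 × 8.0966% = 0.45%

0.45%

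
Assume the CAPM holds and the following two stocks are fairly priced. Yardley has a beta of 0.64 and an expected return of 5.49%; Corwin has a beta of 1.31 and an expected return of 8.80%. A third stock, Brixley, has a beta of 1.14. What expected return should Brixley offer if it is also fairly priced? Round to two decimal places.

7.96%

MRP (SML slope) = (8.80% − 5.49%) / (1.31 − 0.64) = 3.31% / 0.67 = 4.9403%
R_f (intercept) = 5.49% − 0.64 × 4.9403% = 2.3282%
E(R_Brixley) = R_f + β × MRP = 2.3282% + 1.14 × 4.9403% = 7.96%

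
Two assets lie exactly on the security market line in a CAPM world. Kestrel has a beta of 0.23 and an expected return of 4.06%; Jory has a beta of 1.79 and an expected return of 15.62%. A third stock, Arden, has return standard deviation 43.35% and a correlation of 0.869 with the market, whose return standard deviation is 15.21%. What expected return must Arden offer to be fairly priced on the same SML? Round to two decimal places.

MRP = (15.62% − 4.06%) / (1.79 − 0.23) = 7.4103%
R_f = 4.06% − 0.23 × 7.4103% = 2.3556%
β_Arden = ρ·σ_i/σ_m = 0.869 × 43.35 / 15.21 = 2.4767
E(R_Arden) = R_f + β × MRP = 2.3556% + 2.4767 × 7.4103% = 20.71%

20.71%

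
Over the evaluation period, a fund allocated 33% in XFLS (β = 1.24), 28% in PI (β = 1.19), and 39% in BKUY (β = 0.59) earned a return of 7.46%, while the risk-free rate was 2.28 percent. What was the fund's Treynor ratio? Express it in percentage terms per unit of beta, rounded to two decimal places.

β_P = 0.33×1.24 + 0.28×1.19 + 0.39×0.59 = 0.9725
Treynor = (R_P − R_f) / β_P = (7.46% − 2.28%) / 0.9725 = 5.18% / 0.9725 = 5.33%

5.33%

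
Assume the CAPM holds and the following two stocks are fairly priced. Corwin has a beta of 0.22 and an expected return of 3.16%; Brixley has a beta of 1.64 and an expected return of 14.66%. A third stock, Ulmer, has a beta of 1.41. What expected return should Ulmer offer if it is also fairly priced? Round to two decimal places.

12.80%

MRP (SML slope) = (14.66% − 3.16%) / (1.64 − 0.22) = 11.50% / 1.42 = 8.0986%
R_f (intercept) = 3.16% − 0.22 × 8.0986% = 1.3783%
E(R_Ulmer) = R_f + β × MRP = 1.3783% + 1.41 × 8.0986% = 12.80%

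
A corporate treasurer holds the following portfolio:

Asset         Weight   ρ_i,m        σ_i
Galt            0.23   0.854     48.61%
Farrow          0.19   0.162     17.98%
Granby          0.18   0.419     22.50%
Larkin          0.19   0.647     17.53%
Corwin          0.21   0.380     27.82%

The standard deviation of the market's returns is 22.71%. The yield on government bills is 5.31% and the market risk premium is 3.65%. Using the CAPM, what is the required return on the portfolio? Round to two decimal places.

β_Galt = 0.854 × 48.61% / 22.71% = 1.8280
β_Farrow = 0.162 × 17.98% / 22.71% = 0.1283
β_Granby = 0.419 × 22.50% / 22.71% = 0.4151
β_Larkin = 0.647 × 17.53% / 22.71% = 0.4994
β_Corwin = 0.380 × 27.82% / 22.71% = 0.4655
β_P = Σ w_i β_i = 0.23×1.8280 + 0.19×0.1283 + 0.18×0.4151 + 0.19×0.4994 + 0.21×0.4655 = 0.7122
E(R_P) = R_f + β_P × MRP = 5.31% + 0.7122 × 3.65% = 7.91%

7.91%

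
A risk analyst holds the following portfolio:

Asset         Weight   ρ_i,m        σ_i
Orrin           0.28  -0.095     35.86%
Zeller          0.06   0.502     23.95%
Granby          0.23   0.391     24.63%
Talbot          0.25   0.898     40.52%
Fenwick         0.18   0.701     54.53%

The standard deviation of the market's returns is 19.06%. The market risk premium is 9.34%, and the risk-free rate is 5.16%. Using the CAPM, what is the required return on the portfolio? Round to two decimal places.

β_Orrin = -0.095 × 35.86% / 19.06% = -0.1787
β_Zeller = 0.502 × 23.95% / 19.06% = 0.6308
β_Granby = 0.391 × 24.63% / 19.06% = 0.5053
β_Talbot = 0.898 × 40.52% / 19.06% = 1.9091
β_Fenwick = 0.701 × 54.53% / 19.06% = 2.0055
β_P = Σ w_i β_i = 0.28×-0.1787 + 0.06×0.6308 + 0.23×0.5053 + 0.25×1.9091 + 0.18×2.0055 = 0.9423
E(R_P) = R_f + β_P × MRP = 5.16% + 0.9423 × 9.34% = 13.96%

13.96%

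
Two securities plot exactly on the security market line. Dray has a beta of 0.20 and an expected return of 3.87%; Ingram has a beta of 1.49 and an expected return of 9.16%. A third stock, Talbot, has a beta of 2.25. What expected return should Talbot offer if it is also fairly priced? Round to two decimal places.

MRP (SML slope) = (9.16% − 3.87%) / (1.49 − 0.20) = 5.29% / 1.29 = 4.1008%
R_f (intercept) = 3.87% − 0.20 × 4.1008% = 3.0498%
E(R_Talbot) = R_f + β × MRP = 3.0498% + 2.25 × 4.1008% = 12.28%

12.28%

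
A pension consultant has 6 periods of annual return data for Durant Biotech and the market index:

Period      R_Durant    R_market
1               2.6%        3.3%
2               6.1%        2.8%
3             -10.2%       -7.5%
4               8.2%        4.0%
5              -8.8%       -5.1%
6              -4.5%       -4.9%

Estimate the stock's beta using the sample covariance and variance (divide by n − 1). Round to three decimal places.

Mean R_i = (2.6 + 6.1 − 10.2 + 8.2 − 8.8 − 4.5) / 6 = -1.1000%
Mean R_m = (3.3 + 2.8 − 7.5 + 4.0 − 5.1 − 4.9) / 6 = -1.2333%
Σ(R_i − R̄_i)(R_m − R̄_m) = 193.7500  ⇒  Cov = 193.7500 / 5 = 38.7500
Σ(R_m − R̄_m)² = 131.8733  ⇒  Var(R_m) = 131.8733 / 5 = 26.3747
β = Cov / Var(R_m) = 38.7500 / 26.3747 = 1.4692

1.469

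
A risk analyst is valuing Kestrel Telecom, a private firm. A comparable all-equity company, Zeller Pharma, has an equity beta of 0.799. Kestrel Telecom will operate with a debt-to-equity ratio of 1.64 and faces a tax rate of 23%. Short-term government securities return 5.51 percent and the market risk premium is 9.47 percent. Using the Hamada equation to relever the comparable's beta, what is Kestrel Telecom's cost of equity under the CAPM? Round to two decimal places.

22.63%

β_L = β_U × [1 + (1 − t)(D/E)] = 0.799 × [1 + (1 − 0.23) × 1.64]
    = 0.799 × [1 + 0.77 × 1.64] = 0.799 × 2.2628 = 1.8080
E(R) = R_f + β_L × MRP = 5.51% + 1.8080 × 9.47% = 22.63%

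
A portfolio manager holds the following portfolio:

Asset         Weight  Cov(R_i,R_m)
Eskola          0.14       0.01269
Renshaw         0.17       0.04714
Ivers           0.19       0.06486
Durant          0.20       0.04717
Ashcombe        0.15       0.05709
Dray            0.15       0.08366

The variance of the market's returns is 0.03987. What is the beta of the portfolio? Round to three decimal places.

β_Eskola = 0.01269 / 0.03987 = 0.3183
β_Renshaw = 0.04714 / 0.03987 = 1.1823
β_Ivers = 0.06486 / 0.03987 = 1.6268
β_Durant = 0.04717 / 0.03987 = 1.1831
β_Ashcombe = 0.05709 / 0.03987 = 1.4319
β_Dray = 0.08366 / 0.03987 = 2.0983
β_P = Σ w_i β_i = 0.14×0.3183 + 0.17×1.1823 + 0.19×1.6268 + 0.20×1.1831 + 0.15×1.4319 + 0.15×2.0983 = 1.3208

1.321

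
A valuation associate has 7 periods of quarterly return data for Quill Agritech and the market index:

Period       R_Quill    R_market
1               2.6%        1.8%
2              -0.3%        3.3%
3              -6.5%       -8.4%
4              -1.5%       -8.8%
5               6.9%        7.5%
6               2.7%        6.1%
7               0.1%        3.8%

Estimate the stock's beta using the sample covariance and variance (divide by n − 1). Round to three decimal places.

Mean R_i = (2.6 − 0.3 − 6.5 − 1.5 + 6.9 + 2.7 + 0.1) / 7 = 0.5714%
Mean R_m = (1.8 + 3.3 − 8.4 − 8.8 + 7.5 + 6.1 + 3.8) / 7 = 0.7571%
Σ(R_i − R̄_i)(R_m − R̄_m) = 137.0614  ⇒  Cov = 137.0614 / 6 = 22.8436
Σ(R_m − R̄_m)² = 266.0171  ⇒  Var(R_m) = 266.0171 / 6 = 44.3362
β = Cov / Var(R_m) = 22.8436 / 44.3362 = 0.5152

0.515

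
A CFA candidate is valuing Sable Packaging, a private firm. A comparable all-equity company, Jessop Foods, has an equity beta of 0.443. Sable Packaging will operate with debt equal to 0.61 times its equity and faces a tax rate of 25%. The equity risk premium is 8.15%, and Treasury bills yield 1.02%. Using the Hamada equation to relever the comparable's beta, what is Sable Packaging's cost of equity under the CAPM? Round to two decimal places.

6.28%

β_L = β_U × [1 + (1 − t)(D/E)] = 0.443 × [1 + (1 − 0.25) × 0.61]
    = 0.443 × [1 + 0.75 × 0.61] = 0.443 × 1.4575 = 0.6457
E(R) = R_f + β_L × MRP = 1.02% + 0.6457 × 8.15% = 6.28%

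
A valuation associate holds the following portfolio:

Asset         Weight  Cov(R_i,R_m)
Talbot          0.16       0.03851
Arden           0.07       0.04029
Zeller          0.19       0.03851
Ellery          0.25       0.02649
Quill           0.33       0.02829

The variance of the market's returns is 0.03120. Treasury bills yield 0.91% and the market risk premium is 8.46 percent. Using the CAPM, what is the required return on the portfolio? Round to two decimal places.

β_Talbot = 0.03851 / 0.03120 = 1.2343
β_Arden = 0.04029 / 0.03120 = 1.2913
β_Zeller = 0.03851 / 0.03120 = 1.2343
β_Ellery = 0.02649 / 0.03120 = 0.8490
β_Quill = 0.02829 / 0.03120 = 0.9067
β_P = Σ w_i β_i = 0.16×1.2343 + 0.07×1.2913 + 0.19×1.2343 + 0.25×0.8490 + 0.33×0.9067 = 1.0339
E(R_P) = R_f + β_P × MRP = 0.91% + 1.0339 × 8.46% = 9.66%

9.66%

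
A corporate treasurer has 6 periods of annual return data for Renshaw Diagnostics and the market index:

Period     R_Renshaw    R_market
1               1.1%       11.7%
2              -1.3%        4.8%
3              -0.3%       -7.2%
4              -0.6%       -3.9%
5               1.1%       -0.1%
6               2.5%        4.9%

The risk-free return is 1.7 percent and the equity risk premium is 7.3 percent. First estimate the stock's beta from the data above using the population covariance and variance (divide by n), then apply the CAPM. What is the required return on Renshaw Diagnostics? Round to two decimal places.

2.29%

Mean R_i = (1.1 − 1.3 − 0.3 − 0.6 + 1.1 + 2.5) / 6 = 0.4167%
Mean R_m = (11.7 + 4.8 − 7.2 − 3.9 − 0.1 + 4.9) / 6 = 1.7000%
Σ(R_i − R̄_i)(R_m − R̄_m) = 19.0200  ⇒  Cov = 19.0200 / 6 = 3.1700
Σ(R_m − R̄_m)² = 233.6600  ⇒  Var(R_m) = 233.6600 / 6 = 38.9433
β = Cov / Var(R_m) = 3.1700 / 38.9433 = 0.0814
E(R) = R_f + β × MRP = 1.7% + 0.0814 × 7.3% = 2.29%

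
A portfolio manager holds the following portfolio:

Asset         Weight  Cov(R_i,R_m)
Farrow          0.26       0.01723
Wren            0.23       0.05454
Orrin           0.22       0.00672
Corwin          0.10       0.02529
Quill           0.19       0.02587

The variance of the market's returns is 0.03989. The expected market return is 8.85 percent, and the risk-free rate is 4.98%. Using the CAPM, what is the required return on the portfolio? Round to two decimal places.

β_Farrow = 0.01723 / 0.03989 = 0.4319
β_Wren = 0.05454 / 0.03989 = 1.3673
β_Orrin = 0.00672 / 0.03989 = 0.1685
β_Corwin = 0.02529 / 0.03989 = 0.6340
β_Quill = 0.02587 / 0.03989 = 0.6485
β_P = Σ w_i β_i = 0.26×0.4319 + 0.23×1.3673 + 0.22×0.1685 + 0.10×0.6340 + 0.19×0.6485 = 0.6505
MRP = 8.85% − 4.98% = 3.87%
E(R_P) = R_f + β_P × MRP = 4.98% + 0.6505 × 3.87% = 7.50%

7.50%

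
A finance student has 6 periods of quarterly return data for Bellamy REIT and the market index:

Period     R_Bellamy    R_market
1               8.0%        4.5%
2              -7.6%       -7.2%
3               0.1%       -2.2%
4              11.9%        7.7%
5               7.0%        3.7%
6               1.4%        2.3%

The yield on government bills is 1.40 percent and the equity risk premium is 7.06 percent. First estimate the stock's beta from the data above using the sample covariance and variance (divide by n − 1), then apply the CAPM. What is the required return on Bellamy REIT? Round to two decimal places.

Mean R_i = (8.0 − 7.6 + 0.1 + 11.9 + 7.0 + 1.4) / 6 = 3.4667%
Mean R_m = (4.5 − 7.2 − 2.2 + 7.7 + 3.7 + 2.3) / 6 = 1.4667%
Σ(R_i − R̄_i)(R_m − R̄_m) = 180.7433  ⇒  Cov = 180.7433 / 5 = 36.1487
Σ(R_m − R̄_m)² = 142.2933  ⇒  Var(R_m) = 142.2933 / 5 = 28.4587
β = Cov / Var(R_m) = 36.1487 / 28.4587 = 1.2702
E(R) = R_f + β × MRP = 1.40% + 1.2702 × 7.06% = 10.37%

10.37%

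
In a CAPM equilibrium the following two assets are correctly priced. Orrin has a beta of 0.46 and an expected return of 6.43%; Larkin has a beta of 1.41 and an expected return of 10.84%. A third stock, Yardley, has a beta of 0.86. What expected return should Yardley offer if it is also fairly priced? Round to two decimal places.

8.29%

MRP (SML slope) = (10.84% − 6.43%) / (1.41 − 0.46) = 4.41% / 0.95 = 4.6421%
R_f (intercept) = 6.43% − 0.46 × 4.6421% = 4.2946%
E(R_Yardley) = R_f + β × MRP = 4.2946% + 0.86 × 4.6421% = 8.29%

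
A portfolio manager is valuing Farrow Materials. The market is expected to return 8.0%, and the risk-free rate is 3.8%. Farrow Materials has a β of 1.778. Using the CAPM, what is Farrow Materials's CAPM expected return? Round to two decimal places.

11.27%

Market risk premium = E(R_m) − R_f = 8.0% − 3.8% = 4.20%
E(R) = R_f + β × MRP = 3.8% + 1.778 × 4.2% = 11.27%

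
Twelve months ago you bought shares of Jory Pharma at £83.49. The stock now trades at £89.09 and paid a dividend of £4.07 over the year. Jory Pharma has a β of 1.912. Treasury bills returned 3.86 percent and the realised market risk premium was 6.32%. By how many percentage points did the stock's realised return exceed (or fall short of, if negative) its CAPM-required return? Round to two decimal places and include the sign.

Realised HPR = (P1 + D1 − P0) / P0 = (89.09 + 4.07 − 83.49) / 83.49 = 9.67 / 83.49 = 11.5822%
CAPM required = R_f + β·MRP = 3.86% + 1.912 × 6.32% = 15.94384%
α = realised − required = 11.5822% − 15.94384% = -4.36%

-4.36%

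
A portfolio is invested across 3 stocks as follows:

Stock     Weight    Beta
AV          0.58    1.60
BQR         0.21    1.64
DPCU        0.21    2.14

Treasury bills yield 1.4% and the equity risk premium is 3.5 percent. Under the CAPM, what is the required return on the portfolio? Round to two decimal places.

β_P = Σ w_i β_i = 0.58×1.60 + 0.21×1.64 + 0.21×2.14 = 1.7218
E(R_P) = R_f + β_P × MRP = 1.4% + 1.7218 × 3.5% = 7.43%

7.43%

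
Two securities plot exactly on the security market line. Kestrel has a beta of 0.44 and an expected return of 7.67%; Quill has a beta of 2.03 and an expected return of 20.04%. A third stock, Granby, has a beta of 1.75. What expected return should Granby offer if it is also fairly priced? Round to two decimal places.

MRP (SML slope) = (20.04% − 7.67%) / (2.03 − 0.44) = 12.37% / 1.59 = 7.7799%
R_f (intercept) = 7.67% − 0.44 × 7.7799% = 4.2468%
E(R_Granby) = R_f + β × MRP = 4.2468% + 1.75 × 7.7799% = 17.86%

17.86%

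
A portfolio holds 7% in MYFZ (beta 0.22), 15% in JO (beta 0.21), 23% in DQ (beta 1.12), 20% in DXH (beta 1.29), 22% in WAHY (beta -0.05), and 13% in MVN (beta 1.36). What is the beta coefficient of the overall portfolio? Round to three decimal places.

0.728

β_P = Σ w_i β_i = 0.07×0.22 + 0.15×0.21 + 0.23×1.12 + 0.20×1.29 + 0.22×-0.05 + 0.13×1.36 = 0.7283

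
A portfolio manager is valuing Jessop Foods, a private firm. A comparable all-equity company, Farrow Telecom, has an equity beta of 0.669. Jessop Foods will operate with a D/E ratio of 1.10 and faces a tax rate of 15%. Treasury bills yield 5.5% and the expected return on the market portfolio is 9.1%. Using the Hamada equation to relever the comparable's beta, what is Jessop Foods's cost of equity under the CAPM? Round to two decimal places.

β_L = β_U × [1 + (1 − t)(D/E)] = 0.669 × [1 + (1 − 0.15) × 1.10]
    = 0.669 × [1 + 0.85 × 1.10] = 0.669 × 1.9350 = 1.2945
MRP = 9.1% − 5.5% = 3.60%
E(R) = R_f + β_L × MRP = 5.5% + 1.2945 × 3.6% = 10.16%

10.16%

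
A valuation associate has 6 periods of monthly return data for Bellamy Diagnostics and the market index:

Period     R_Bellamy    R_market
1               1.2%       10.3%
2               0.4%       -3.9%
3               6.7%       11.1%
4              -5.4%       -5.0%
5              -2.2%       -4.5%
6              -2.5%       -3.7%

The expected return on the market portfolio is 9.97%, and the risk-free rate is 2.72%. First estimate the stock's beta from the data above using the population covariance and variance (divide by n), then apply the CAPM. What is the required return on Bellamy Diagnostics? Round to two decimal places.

Mean R_i = (1.2 + 0.4 + 6.7 − 5.4 − 2.2 − 2.5) / 6 = -0.3000%
Mean R_m = (10.3 − 3.9 + 11.1 − 5.0 − 4.5 − 3.7) / 6 = 0.7167%
Σ(R_i − R̄_i)(R_m − R̄_m) = 132.6100  ⇒  Cov = 132.6100 / 6 = 22.1017
Σ(R_m − R̄_m)² = 300.3683  ⇒  Var(R_m) = 300.3683 / 6 = 50.0614
β = Cov / Var(R_m) = 22.1017 / 50.0614 = 0.4415
MRP = 9.97% − 2.72% = 7.25%
E(R) = R_f + β × MRP = 2.72% + 0.4415 × 7.25% = 5.92%

5.92%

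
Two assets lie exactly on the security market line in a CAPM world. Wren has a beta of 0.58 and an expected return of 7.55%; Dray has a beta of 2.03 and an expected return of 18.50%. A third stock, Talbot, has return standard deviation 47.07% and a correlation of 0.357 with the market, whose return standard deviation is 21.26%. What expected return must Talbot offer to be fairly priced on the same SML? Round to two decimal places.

MRP = (18.50% − 7.55%) / (2.03 − 0.58) = 7.5517%
R_f = 7.55% − 0.58 × 7.5517% = 3.1700%
β_Talbot = ρ·σ_i/σ_m = 0.357 × 47.07 / 21.26 = 0.7904
E(R_Talbot) = R_f + β × MRP = 3.1700% + 0.7904 × 7.5517% = 9.14%

9.14%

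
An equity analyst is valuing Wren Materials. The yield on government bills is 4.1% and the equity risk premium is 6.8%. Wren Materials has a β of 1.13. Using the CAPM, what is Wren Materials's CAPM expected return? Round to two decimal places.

11.78%

E(R) = R_f + β × MRP = 4.1% + 1.13 × 6.8% = 11.78%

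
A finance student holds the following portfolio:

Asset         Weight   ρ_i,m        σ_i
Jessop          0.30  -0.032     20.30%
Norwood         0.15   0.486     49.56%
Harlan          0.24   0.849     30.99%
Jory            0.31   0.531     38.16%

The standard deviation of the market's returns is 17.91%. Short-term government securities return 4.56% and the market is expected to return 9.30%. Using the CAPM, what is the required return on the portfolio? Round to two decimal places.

β_Jessop = -0.032 × 20.30% / 17.91% = -0.0363
β_Norwood = 0.486 × 49.56% / 17.91% = 1.3448
β_Harlan = 0.849 × 30.99% / 17.91% = 1.4690
β_Jory = 0.531 × 38.16% / 17.91% = 1.1314
β_P = Σ w_i β_i = 0.30×-0.0363 + 0.15×1.3448 + 0.24×1.4690 + 0.31×1.1314 = 0.8941
MRP = 9.30% − 4.56% = 4.74%
E(R_P) = R_f + β_P × MRP = 4.56% + 0.8941 × 4.74% = 8.80%

8.80%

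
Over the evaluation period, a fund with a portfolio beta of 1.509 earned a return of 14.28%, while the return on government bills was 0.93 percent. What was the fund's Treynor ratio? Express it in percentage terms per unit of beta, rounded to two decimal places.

8.85%

Treynor = (R_P − R_f) / β_P = (14.28% − 0.93%) / 1.5090 = 13.35% / 1.5090 = 8.85%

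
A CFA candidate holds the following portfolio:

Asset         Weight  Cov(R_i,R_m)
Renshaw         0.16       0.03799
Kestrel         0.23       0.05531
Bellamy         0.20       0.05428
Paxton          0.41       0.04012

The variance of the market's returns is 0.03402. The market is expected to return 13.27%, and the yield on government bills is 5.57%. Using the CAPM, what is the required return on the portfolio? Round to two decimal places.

β_Renshaw = 0.03799 / 0.03402 = 1.1167
β_Kestrel = 0.05531 / 0.03402 = 1.6258
β_Bellamy = 0.05428 / 0.03402 = 1.5955
β_Paxton = 0.04012 / 0.03402 = 1.1793
β_P = Σ w_i β_i = 0.16×1.1167 + 0.23×1.6258 + 0.20×1.5955 + 0.41×1.1793 = 1.3552
MRP = 13.27% − 5.57% = 7.70%
E(R_P) = R_f + β_P × MRP = 5.57% + 1.3552 × 7.70% = 16.01%

16.01%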